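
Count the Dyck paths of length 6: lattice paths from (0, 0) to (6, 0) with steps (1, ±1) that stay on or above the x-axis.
C_3 = 5

These Dyck paths are counted by the Catalan number C_n = (1/(n + 1)) · C(2n, n). For n = 3: C_3 = (1/4) · C(6, 3) = 20/4 = 5.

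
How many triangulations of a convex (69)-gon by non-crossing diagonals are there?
C_67 = 22033725021956517463358552614056949950

These polygon triangulations are counted by the Catalan number C_n = (1/(n + 1)) · C(2n, n). For n = 67: C_67 = (1/68) · C(134, 67) = 1498293301493043187508381577755872596600/68 = 22033725021956517463358552614056949950.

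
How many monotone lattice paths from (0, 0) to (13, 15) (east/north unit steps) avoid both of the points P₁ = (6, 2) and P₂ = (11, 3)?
Number of paths = 35253764

Inclusion–exclusion. Total paths: C(28, 13) = 37442160. Through P₁: C(8, 6)·C(20, 7) = 2170560. Through P₂: C(14, 11)·C(14, 2) = 33124. Since P₁ is strictly southwest of P₂, a monotone path through both must visit P₁ then P₂; paths through both = C(8, 6)·C(6, 5)·C(14, 2) = 15288. Avoid both = 37442160 − 2170560 − 33124 + 15288 = 35253764.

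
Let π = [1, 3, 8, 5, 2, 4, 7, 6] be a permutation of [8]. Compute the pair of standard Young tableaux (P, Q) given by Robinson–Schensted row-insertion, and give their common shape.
P = [1, 2, 4, 6] / [3, 5, 7] / [8];  Q = [1, 2, 3, 7] / [4, 6, 8] / [5];  common shape = (4, 3, 1)

Row-insert the values π_1, π_2, … into P one at a time, bumping the leftmost entry strictly greater than the inserted value down to the next row. The recording tableau Q records, in position (i, j), the step at which that cell was added to P.
  Insert 1 (step 1): P = [1];  Q = [1]
  Insert 3 (step 2): P = [1, 3];  Q = [1, 2]
  Insert 8 (step 3): P = [1, 3, 8];  Q = [1, 2, 3]
  Insert 5 (step 4): P = [1, 3, 5] / [8];  Q = [1, 2, 3] / [4]
  Insert 2 (step 5): P = [1, 2, 5] / [3] / [8];  Q = [1, 2, 3] / [4] / [5]
  Insert 4 (step 6): P = [1, 2, 4] / [3, 5] / [8];  Q = [1, 2, 3] / [4, 6] / [5]
  Insert 7 (step 7): P = [1, 2, 4, 7] / [3, 5] / [8];  Q = [1, 2, 3, 7] / [4, 6] / [5]
  Insert 6 (step 8): P = [1, 2, 4, 6] / [3, 5, 7] / [8];  Q = [1, 2, 3, 7] / [4, 6, 8] / [5]
Final shape: (4, 3, 1).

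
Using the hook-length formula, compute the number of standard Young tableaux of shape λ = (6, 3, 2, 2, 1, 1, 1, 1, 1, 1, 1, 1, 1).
# SYT of shape (6, 3, 2, 2, 1, 1, 1, 1, 1, 1, 1, 1, 1) = 48498450

Hook-length formula: f^λ = n! / Π hook(c), product over all cells c of the Young diagram. For λ = (6, 3, 2, 2, 1, 1, 1, 1, 1, 1, 1, 1, 1), n = 22 boxes. Hook lengths by row (left-to-right, top-to-bottom): [18, 8, 5, 3, 2, 1]; [14, 4, 1]; [12, 2]; [11, 1]; [9]; [8]; [7]; [6]; [5]; [4]; [3]; [2]; [1]. Product of hooks = 23176013414400. So f^λ = 22! / 23176013414400 = 1124000727777607680000 / 23176013414400 = 48498450.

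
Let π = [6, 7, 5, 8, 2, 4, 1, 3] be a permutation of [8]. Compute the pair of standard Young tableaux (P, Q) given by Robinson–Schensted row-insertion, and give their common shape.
P = [1, 3, 8] / [2, 4] / [5, 7] / [6];  Q = [1, 2, 4] / [3, 6] / [5, 8] / [7];  common shape = (3, 2, 2, 1)

Row-insert the values π_1, π_2, … into P one at a time, bumping the leftmost entry strictly greater than the inserted value down to the next row. The recording tableau Q records, in position (i, j), the step at which that cell was added to P.
  Insert 6 (step 1): P = [6];  Q = [1]
  Insert 7 (step 2): P = [6, 7];  Q = [1, 2]
  Insert 5 (step 3): P = [5, 7] / [6];  Q = [1, 2] / [3]
  Insert 8 (step 4): P = [5, 7, 8] / [6];  Q = [1, 2, 4] / [3]
  Insert 2 (step 5): P = [2, 7, 8] / [5] / [6];  Q = [1, 2, 4] / [3] / [5]
  Insert 4 (step 6): P = [2, 4, 8] / [5, 7] / [6];  Q = [1, 2, 4] / [3, 6] / [5]
  Insert 1 (step 7): P = [1, 4, 8] / [2, 7] / [5] / [6];  Q = [1, 2, 4] / [3, 6] / [5] / [7]
  Insert 3 (step 8): P = [1, 3, 8] / [2, 4] / [5, 7] / [6];  Q = [1, 2, 4] / [3, 6] / [5, 8] / [7]
Final shape: (3, 2, 2, 1).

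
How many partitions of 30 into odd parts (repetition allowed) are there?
p_odd(30) = 296

Enumerate partitions using only odd parts via the recurrence o(n, m) = o(n, m−2) + o(n−m, m) over odd m, starting from the largest odd part ≤ n. This gives p_odd(30) = 296. (Euler's theorem: equals the count of distinct-part partitions.)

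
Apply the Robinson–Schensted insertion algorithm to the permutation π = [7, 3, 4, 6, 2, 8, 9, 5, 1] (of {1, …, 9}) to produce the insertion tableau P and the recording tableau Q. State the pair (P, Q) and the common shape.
P = [1, 4, 5, 8, 9] / [2, 6] / [3] / [7];  Q = [1, 3, 4, 6, 7] / [2, 8] / [5] / [9];  common shape = (5, 2, 1, 1)

Row-insert the values π_1, π_2, … into P one at a time, bumping the leftmost entry strictly greater than the inserted value down to the next row. The recording tableau Q records, in position (i, j), the step at which that cell was added to P.
  Insert 7 (step 1): P = [7];  Q = [1]
  Insert 3 (step 2): P = [3] / [7];  Q = [1] / [2]
  Insert 4 (step 3): P = [3, 4] / [7];  Q = [1, 3] / [2]
  Insert 6 (step 4): P = [3, 4, 6] / [7];  Q = [1, 3, 4] / [2]
  Insert 2 (step 5): P = [2, 4, 6] / [3] / [7];  Q = [1, 3, 4] / [2] / [5]
  Insert 8 (step 6): P = [2, 4, 6, 8] / [3] / [7];  Q = [1, 3, 4, 6] / [2] / [5]
  Insert 9 (step 7): P = [2, 4, 6, 8, 9] / [3] / [7];  Q = [1, 3, 4, 6, 7] / [2] / [5]
  Insert 5 (step 8): P = [2, 4, 5, 8, 9] / [3, 6] / [7];  Q = [1, 3, 4, 6, 7] / [2, 8] / [5]
  Insert 1 (step 9): P = [1, 4, 5, 8, 9] / [2, 6] / [3] / [7];  Q = [1, 3, 4, 6, 7] / [2, 8] / [5] / [9]
Final shape: (5, 2, 1, 1).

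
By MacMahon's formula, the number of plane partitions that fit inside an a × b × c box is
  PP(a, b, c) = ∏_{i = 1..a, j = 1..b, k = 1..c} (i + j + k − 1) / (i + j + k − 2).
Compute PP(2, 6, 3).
PP(2, 6, 3) = 2520

Evaluate the triple product over i = 1..2, j = 1..6, k = 1..3. The factors are (2/1) · (3/2) · (4/3) · (3/2) · (4/3) · (5/4) · (4/3) · (5/4) · … (36 factors total). The numerators and denominators telescope so the product is an integer; carrying out the multiplication exactly gives PP(2, 6, 3) = 2520.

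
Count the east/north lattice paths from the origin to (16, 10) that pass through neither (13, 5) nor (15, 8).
Number of paths = 3618025

Inclusion–exclusion. Total paths: C(26, 16) = 5311735. Through P₁: C(18, 13)·C(8, 3) = 479808. Through P₂: C(23, 15)·C(3, 1) = 1470942. Since P₁ is strictly southwest of P₂, a monotone path through both must visit P₁ then P₂; paths through both = C(18, 13)·C(5, 2)·C(3, 1) = 257040. Avoid both = 5311735 − 479808 − 1470942 + 257040 = 3618025.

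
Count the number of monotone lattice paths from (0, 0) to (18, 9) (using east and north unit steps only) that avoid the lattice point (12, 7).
Number of paths = 3275961

Total paths from (0, 0) to (18, 9): C(27, 18) = 4686825. Paths through (12, 7): (paths (0, 0) → (12, 7)) × (paths (12, 7) → (18, 9)) = C(19, 12) · C(8, 6) = 50388 · 28 = 1410864. Avoidance count = 4686825 − 1410864 = 3275961.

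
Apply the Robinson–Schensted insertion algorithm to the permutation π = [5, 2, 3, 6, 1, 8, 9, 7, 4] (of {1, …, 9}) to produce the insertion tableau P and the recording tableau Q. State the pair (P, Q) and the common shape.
P = [1, 3, 4, 7, 9] / [2, 6] / [5, 8];  Q = [1, 3, 4, 6, 7] / [2, 8] / [5, 9];  common shape = (5, 2, 2)

Row-insert the values π_1, π_2, … into P one at a time, bumping the leftmost entry strictly greater than the inserted value down to the next row. The recording tableau Q records, in position (i, j), the step at which that cell was added to P.
  Insert 5 (step 1): P = [5];  Q = [1]
  Insert 2 (step 2): P = [2] / [5];  Q = [1] / [2]
  Insert 3 (step 3): P = [2, 3] / [5];  Q = [1, 3] / [2]
  Insert 6 (step 4): P = [2, 3, 6] / [5];  Q = [1, 3, 4] / [2]
  Insert 1 (step 5): P = [1, 3, 6] / [2] / [5];  Q = [1, 3, 4] / [2] / [5]
  Insert 8 (step 6): P = [1, 3, 6, 8] / [2] / [5];  Q = [1, 3, 4, 6] / [2] / [5]
  Insert 9 (step 7): P = [1, 3, 6, 8, 9] / [2] / [5];  Q = [1, 3, 4, 6, 7] / [2] / [5]
  Insert 7 (step 8): P = [1, 3, 6, 7, 9] / [2, 8] / [5];  Q = [1, 3, 4, 6, 7] / [2, 8] / [5]
  Insert 4 (step 9): P = [1, 3, 4, 7, 9] / [2, 6] / [5, 8];  Q = [1, 3, 4, 6, 7] / [2, 8] / [5, 9]
Final shape: (5, 2, 2).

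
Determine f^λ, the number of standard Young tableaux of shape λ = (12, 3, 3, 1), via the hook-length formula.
# SYT of shape (12, 3, 3, 1) = 596904

Hook-length formula: f^λ = n! / Π hook(c), product over all cells c of the Young diagram. For λ = (12, 3, 3, 1), n = 19 boxes. Hook lengths by row (left-to-right, top-to-bottom): [15, 13, 12, 9, 8, 7, 6, 5, 4, 3, 2, 1]; [5, 3, 2]; [4, 2, 1]; [1]. Product of hooks = 203793408000. So f^λ = 19! / 203793408000 = 121645100408832000 / 203793408000 = 596904.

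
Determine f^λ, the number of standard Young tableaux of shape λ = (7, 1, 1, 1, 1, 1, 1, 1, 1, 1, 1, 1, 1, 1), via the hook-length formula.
# SYT of shape (7, 1, 1, 1, 1, 1, 1, 1, 1, 1, 1, 1, 1, 1) = 27132

Hook-length formula: f^λ = n! / Π hook(c), product over all cells c of the Young diagram. For λ = (7, 1, 1, 1, 1, 1, 1, 1, 1, 1, 1, 1, 1, 1), n = 20 boxes. Hook lengths by row (left-to-right, top-to-bottom): [20, 6, 5, 4, 3, 2, 1]; [13]; [12]; [11]; [10]; [9]; [8]; [7]; [6]; [5]; [4]; [3]; [2]; [1]. Product of hooks = 89669099520000. So f^λ = 20! / 89669099520000 = 2432902008176640000 / 89669099520000 = 27132.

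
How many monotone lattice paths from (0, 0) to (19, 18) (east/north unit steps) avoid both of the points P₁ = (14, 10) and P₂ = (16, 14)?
Number of paths = 11088361203

Inclusion–exclusion. Total paths: C(37, 19) = 17672631900. Through P₁: C(24, 14)·C(13, 5) = 2524136472. Through P₂: C(30, 16)·C(7, 3) = 5089793625. Since P₁ is strictly southwest of P₂, a monotone path through both must visit P₁ then P₂; paths through both = C(24, 14)·C(6, 2)·C(7, 3) = 1029659400. Avoid both = 17672631900 − 2524136472 − 5089793625 + 1029659400 = 11088361203.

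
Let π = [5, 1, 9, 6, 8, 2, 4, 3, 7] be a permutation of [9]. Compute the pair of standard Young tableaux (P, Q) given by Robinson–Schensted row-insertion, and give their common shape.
P = [1, 2, 3, 7] / [4, 6, 8] / [5] / [9];  Q = [1, 3, 5, 9] / [2, 4, 7] / [6] / [8];  common shape = (4, 3, 1, 1)

Row-insert the values π_1, π_2, … into P one at a time, bumping the leftmost entry strictly greater than the inserted value down to the next row. The recording tableau Q records, in position (i, j), the step at which that cell was added to P.
  Insert 5 (step 1): P = [5];  Q = [1]
  Insert 1 (step 2): P = [1] / [5];  Q = [1] / [2]
  Insert 9 (step 3): P = [1, 9] / [5];  Q = [1, 3] / [2]
  Insert 6 (step 4): P = [1, 6] / [5, 9];  Q = [1, 3] / [2, 4]
  Insert 8 (step 5): P = [1, 6, 8] / [5, 9];  Q = [1, 3, 5] / [2, 4]
  Insert 2 (step 6): P = [1, 2, 8] / [5, 6] / [9];  Q = [1, 3, 5] / [2, 4] / [6]
  Insert 4 (step 7): P = [1, 2, 4] / [5, 6, 8] / [9];  Q = [1, 3, 5] / [2, 4, 7] / [6]
  Insert 3 (step 8): P = [1, 2, 3] / [4, 6, 8] / [5] / [9];  Q = [1, 3, 5] / [2, 4, 7] / [6] / [8]
  Insert 7 (step 9): P = [1, 2, 3, 7] / [4, 6, 8] / [5] / [9];  Q = [1, 3, 5, 9] / [2, 4, 7] / [6] / [8]
Final shape: (4, 3, 1, 1).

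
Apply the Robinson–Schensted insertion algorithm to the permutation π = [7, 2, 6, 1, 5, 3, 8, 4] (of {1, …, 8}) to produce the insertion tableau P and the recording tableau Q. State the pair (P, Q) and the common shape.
P = [1, 3, 4] / [2, 5, 8] / [6] / [7];  Q = [1, 3, 7] / [2, 5, 8] / [4] / [6];  common shape = (3, 3, 1, 1)

Row-insert the values π_1, π_2, … into P one at a time, bumping the leftmost entry strictly greater than the inserted value down to the next row. The recording tableau Q records, in position (i, j), the step at which that cell was added to P.
  Insert 7 (step 1): P = [7];  Q = [1]
  Insert 2 (step 2): P = [2] / [7];  Q = [1] / [2]
  Insert 6 (step 3): P = [2, 6] / [7];  Q = [1, 3] / [2]
  Insert 1 (step 4): P = [1, 6] / [2] / [7];  Q = [1, 3] / [2] / [4]
  Insert 5 (step 5): P = [1, 5] / [2, 6] / [7];  Q = [1, 3] / [2, 5] / [4]
  Insert 3 (step 6): P = [1, 3] / [2, 5] / [6] / [7];  Q = [1, 3] / [2, 5] / [4] / [6]
  Insert 8 (step 7): P = [1, 3, 8] / [2, 5] / [6] / [7];  Q = [1, 3, 7] / [2, 5] / [4] / [6]
  Insert 4 (step 8): P = [1, 3, 4] / [2, 5, 8] / [6] / [7];  Q = [1, 3, 7] / [2, 5, 8] / [4] / [6]
Final shape: (3, 3, 1, 1).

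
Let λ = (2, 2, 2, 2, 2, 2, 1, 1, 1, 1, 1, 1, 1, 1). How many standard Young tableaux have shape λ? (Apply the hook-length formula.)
# SYT of shape (2, 2, 2, 2, 2, 2, 1, 1, 1, 1, 1, 1, 1, 1) = 23256

Hook-length formula: f^λ = n! / Π hook(c), product over all cells c of the Young diagram. For λ = (2, 2, 2, 2, 2, 2, 1, 1, 1, 1, 1, 1, 1, 1), n = 20 boxes. Hook lengths by row (left-to-right, top-to-bottom): [15, 6]; [14, 5]; [13, 4]; [12, 3]; [11, 2]; [10, 1]; [8]; [7]; [6]; [5]; [4]; [3]; [2]; [1]. Product of hooks = 104613949440000. So f^λ = 20! / 104613949440000 = 2432902008176640000 / 104613949440000 = 23256.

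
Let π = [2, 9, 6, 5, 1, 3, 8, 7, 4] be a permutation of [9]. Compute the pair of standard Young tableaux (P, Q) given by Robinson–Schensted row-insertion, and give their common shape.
P = [1, 3, 4] / [2, 5, 7] / [6, 8] / [9];  Q = [1, 2, 7] / [3, 6, 8] / [4, 9] / [5];  common shape = (3, 3, 2, 1)

Row-insert the values π_1, π_2, … into P one at a time, bumping the leftmost entry strictly greater than the inserted value down to the next row. The recording tableau Q records, in position (i, j), the step at which that cell was added to P.
  Insert 2 (step 1): P = [2];  Q = [1]
  Insert 9 (step 2): P = [2, 9];  Q = [1, 2]
  Insert 6 (step 3): P = [2, 6] / [9];  Q = [1, 2] / [3]
  Insert 5 (step 4): P = [2, 5] / [6] / [9];  Q = [1, 2] / [3] / [4]
  Insert 1 (step 5): P = [1, 5] / [2] / [6] / [9];  Q = [1, 2] / [3] / [4] / [5]
  Insert 3 (step 6): P = [1, 3] / [2, 5] / [6] / [9];  Q = [1, 2] / [3, 6] / [4] / [5]
  Insert 8 (step 7): P = [1, 3, 8] / [2, 5] / [6] / [9];  Q = [1, 2, 7] / [3, 6] / [4] / [5]
  Insert 7 (step 8): P = [1, 3, 7] / [2, 5, 8] / [6] / [9];  Q = [1, 2, 7] / [3, 6, 8] / [4] / [5]
  Insert 4 (step 9): P = [1, 3, 4] / [2, 5, 7] / [6, 8] / [9];  Q = [1, 2, 7] / [3, 6, 8] / [4, 9] / [5]
Final shape: (3, 3, 2, 1).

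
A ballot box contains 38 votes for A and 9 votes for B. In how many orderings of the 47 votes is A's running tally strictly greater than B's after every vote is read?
Strict-lead orderings = 840783515

Total orderings of the 47 votes with 38 for A: C(47, 38) = 1362649145. By the Bertrand ballot formula (Cycle Lemma / reflection principle), the number of orderings in which A is strictly ahead of B throughout is (p − q)/(p + q) · C(p + q, p) = (38 − 9)/(38 + 9) · 1362649145 = 840783515.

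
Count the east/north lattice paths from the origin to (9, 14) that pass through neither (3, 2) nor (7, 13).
Number of paths = 439940

Inclusion–exclusion. Total paths: C(23, 9) = 817190. Through P₁: C(5, 3)·C(18, 6) = 185640. Through P₂: C(20, 7)·C(3, 2) = 232560. Since P₁ is strictly southwest of P₂, a monotone path through both must visit P₁ then P₂; paths through both = C(5, 3)·C(15, 4)·C(3, 2) = 40950. Avoid both = 817190 − 185640 − 232560 + 40950 = 439940.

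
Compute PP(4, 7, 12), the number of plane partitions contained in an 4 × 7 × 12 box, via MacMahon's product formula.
PP(4, 7, 12) = 2241344526426720

Evaluate the triple product over i = 1..4, j = 1..7, k = 1..12. The factors are (2/1) · (3/2) · (4/3) · (5/4) · (6/5) · (7/6) · (8/7) · (9/8) · … (336 factors total). The numerators and denominators telescope so the product is an integer; carrying out the multiplication exactly gives PP(4, 7, 12) = 2241344526426720.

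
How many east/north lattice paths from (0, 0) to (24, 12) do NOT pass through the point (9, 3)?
Number of paths = 964026820

Total paths from (0, 0) to (24, 12): C(36, 24) = 1251677700. Paths through (9, 3): (paths (0, 0) → (9, 3)) × (paths (9, 3) → (24, 12)) = C(12, 9) · C(24, 15) = 220 · 1307504 = 287650880. Avoidance count = 1251677700 − 287650880 = 964026820.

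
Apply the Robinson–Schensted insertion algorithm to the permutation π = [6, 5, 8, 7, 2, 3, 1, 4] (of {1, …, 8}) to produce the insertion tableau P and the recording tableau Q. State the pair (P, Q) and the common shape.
P = [1, 3, 4] / [2, 7] / [5, 8] / [6];  Q = [1, 3, 8] / [2, 4] / [5, 6] / [7];  common shape = (3, 2, 2, 1)

Row-insert the values π_1, π_2, … into P one at a time, bumping the leftmost entry strictly greater than the inserted value down to the next row. The recording tableau Q records, in position (i, j), the step at which that cell was added to P.
  Insert 6 (step 1): P = [6];  Q = [1]
  Insert 5 (step 2): P = [5] / [6];  Q = [1] / [2]
  Insert 8 (step 3): P = [5, 8] / [6];  Q = [1, 3] / [2]
  Insert 7 (step 4): P = [5, 7] / [6, 8];  Q = [1, 3] / [2, 4]
  Insert 2 (step 5): P = [2, 7] / [5, 8] / [6];  Q = [1, 3] / [2, 4] / [5]
  Insert 3 (step 6): P = [2, 3] / [5, 7] / [6, 8];  Q = [1, 3] / [2, 4] / [5, 6]
  Insert 1 (step 7): P = [1, 3] / [2, 7] / [5, 8] / [6];  Q = [1, 3] / [2, 4] / [5, 6] / [7]
  Insert 4 (step 8): P = [1, 3, 4] / [2, 7] / [5, 8] / [6];  Q = [1, 3, 8] / [2, 4] / [5, 6] / [7]
Final shape: (3, 2, 2, 1).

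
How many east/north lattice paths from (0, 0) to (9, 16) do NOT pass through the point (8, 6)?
Number of paths = 2009942

Total paths from (0, 0) to (9, 16): C(25, 9) = 2042975. Paths through (8, 6): (paths (0, 0) → (8, 6)) × (paths (8, 6) → (9, 16)) = C(14, 8) · C(11, 1) = 3003 · 11 = 33033. Avoidance count = 2042975 − 33033 = 2009942.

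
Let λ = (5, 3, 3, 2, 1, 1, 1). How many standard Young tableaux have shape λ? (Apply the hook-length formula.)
# SYT of shape (5, 3, 3, 2, 1, 1, 1) = 673920

Hook-length formula: f^λ = n! / Π hook(c), product over all cells c of the Young diagram. For λ = (5, 3, 3, 2, 1, 1, 1), n = 16 boxes. Hook lengths by row (left-to-right, top-to-bottom): [11, 7, 5, 2, 1]; [8, 4, 2]; [7, 3, 1]; [5, 1]; [3]; [2]; [1]. Product of hooks = 31046400. So f^λ = 16! / 31046400 = 20922789888000 / 31046400 = 673920.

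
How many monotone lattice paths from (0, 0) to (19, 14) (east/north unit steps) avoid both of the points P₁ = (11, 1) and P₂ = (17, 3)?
Number of paths = 816304608

Inclusion–exclusion. Total paths: C(33, 19) = 818809200. Through P₁: C(12, 11)·C(21, 8) = 2441880. Through P₂: C(20, 17)·C(13, 2) = 88920. Since P₁ is strictly southwest of P₂, a monotone path through both must visit P₁ then P₂; paths through both = C(12, 11)·C(8, 6)·C(13, 2) = 26208. Avoid both = 818809200 − 2441880 − 88920 + 26208 = 816304608.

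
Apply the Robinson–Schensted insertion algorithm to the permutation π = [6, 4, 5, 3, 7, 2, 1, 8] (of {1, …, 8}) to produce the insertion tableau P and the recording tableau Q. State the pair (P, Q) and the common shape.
P = [1, 5, 7, 8] / [2] / [3] / [4] / [6];  Q = [1, 3, 5, 8] / [2] / [4] / [6] / [7];  common shape = (4, 1, 1, 1, 1)

Row-insert the values π_1, π_2, … into P one at a time, bumping the leftmost entry strictly greater than the inserted value down to the next row. The recording tableau Q records, in position (i, j), the step at which that cell was added to P.
  Insert 6 (step 1): P = [6];  Q = [1]
  Insert 4 (step 2): P = [4] / [6];  Q = [1] / [2]
  Insert 5 (step 3): P = [4, 5] / [6];  Q = [1, 3] / [2]
  Insert 3 (step 4): P = [3, 5] / [4] / [6];  Q = [1, 3] / [2] / [4]
  Insert 7 (step 5): P = [3, 5, 7] / [4] / [6];  Q = [1, 3, 5] / [2] / [4]
  Insert 2 (step 6): P = [2, 5, 7] / [3] / [4] / [6];  Q = [1, 3, 5] / [2] / [4] / [6]
  Insert 1 (step 7): P = [1, 5, 7] / [2] / [3] / [4] / [6];  Q = [1, 3, 5] / [2] / [4] / [6] / [7]
  Insert 8 (step 8): P = [1, 5, 7, 8] / [2] / [3] / [4] / [6];  Q = [1, 3, 5, 8] / [2] / [4] / [6] / [7]
Final shape: (4, 1, 1, 1, 1).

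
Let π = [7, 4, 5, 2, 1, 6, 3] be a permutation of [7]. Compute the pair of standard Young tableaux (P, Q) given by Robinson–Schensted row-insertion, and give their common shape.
P = [1, 3, 6] / [2, 5] / [4] / [7];  Q = [1, 3, 6] / [2, 7] / [4] / [5];  common shape = (3, 2, 1, 1)

Row-insert the values π_1, π_2, … into P one at a time, bumping the leftmost entry strictly greater than the inserted value down to the next row. The recording tableau Q records, in position (i, j), the step at which that cell was added to P.
  Insert 7 (step 1): P = [7];  Q = [1]
  Insert 4 (step 2): P = [4] / [7];  Q = [1] / [2]
  Insert 5 (step 3): P = [4, 5] / [7];  Q = [1, 3] / [2]
  Insert 2 (step 4): P = [2, 5] / [4] / [7];  Q = [1, 3] / [2] / [4]
  Insert 1 (step 5): P = [1, 5] / [2] / [4] / [7];  Q = [1, 3] / [2] / [4] / [5]
  Insert 6 (step 6): P = [1, 5, 6] / [2] / [4] / [7];  Q = [1, 3, 6] / [2] / [4] / [5]
  Insert 3 (step 7): P = [1, 3, 6] / [2, 5] / [4] / [7];  Q = [1, 3, 6] / [2, 7] / [4] / [5]
Final shape: (3, 2, 1, 1).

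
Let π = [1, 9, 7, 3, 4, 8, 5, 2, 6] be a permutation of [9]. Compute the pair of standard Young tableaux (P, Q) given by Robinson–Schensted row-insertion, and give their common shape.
P = [1, 2, 4, 5, 6] / [3, 8] / [7] / [9];  Q = [1, 2, 5, 6, 9] / [3, 7] / [4] / [8];  common shape = (5, 2, 1, 1)

Row-insert the values π_1, π_2, … into P one at a time, bumping the leftmost entry strictly greater than the inserted value down to the next row. The recording tableau Q records, in position (i, j), the step at which that cell was added to P.
  Insert 1 (step 1): P = [1];  Q = [1]
  Insert 9 (step 2): P = [1, 9];  Q = [1, 2]
  Insert 7 (step 3): P = [1, 7] / [9];  Q = [1, 2] / [3]
  Insert 3 (step 4): P = [1, 3] / [7] / [9];  Q = [1, 2] / [3] / [4]
  Insert 4 (step 5): P = [1, 3, 4] / [7] / [9];  Q = [1, 2, 5] / [3] / [4]
  Insert 8 (step 6): P = [1, 3, 4, 8] / [7] / [9];  Q = [1, 2, 5, 6] / [3] / [4]
  Insert 5 (step 7): P = [1, 3, 4, 5] / [7, 8] / [9];  Q = [1, 2, 5, 6] / [3, 7] / [4]
  Insert 2 (step 8): P = [1, 2, 4, 5] / [3, 8] / [7] / [9];  Q = [1, 2, 5, 6] / [3, 7] / [4] / [8]
  Insert 6 (step 9): P = [1, 2, 4, 5, 6] / [3, 8] / [7] / [9];  Q = [1, 2, 5, 6, 9] / [3, 7] / [4] / [8]
Final shape: (5, 2, 1, 1).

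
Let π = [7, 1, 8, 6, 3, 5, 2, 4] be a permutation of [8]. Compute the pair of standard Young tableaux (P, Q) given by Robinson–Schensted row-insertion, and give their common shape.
P = [1, 2, 4] / [3, 5] / [6, 8] / [7];  Q = [1, 3, 6] / [2, 4] / [5, 8] / [7];  common shape = (3, 2, 2, 1)

Row-insert the values π_1, π_2, … into P one at a time, bumping the leftmost entry strictly greater than the inserted value down to the next row. The recording tableau Q records, in position (i, j), the step at which that cell was added to P.
  Insert 7 (step 1): P = [7];  Q = [1]
  Insert 1 (step 2): P = [1] / [7];  Q = [1] / [2]
  Insert 8 (step 3): P = [1, 8] / [7];  Q = [1, 3] / [2]
  Insert 6 (step 4): P = [1, 6] / [7, 8];  Q = [1, 3] / [2, 4]
  Insert 3 (step 5): P = [1, 3] / [6, 8] / [7];  Q = [1, 3] / [2, 4] / [5]
  Insert 5 (step 6): P = [1, 3, 5] / [6, 8] / [7];  Q = [1, 3, 6] / [2, 4] / [5]
  Insert 2 (step 7): P = [1, 2, 5] / [3, 8] / [6] / [7];  Q = [1, 3, 6] / [2, 4] / [5] / [7]
  Insert 4 (step 8): P = [1, 2, 4] / [3, 5] / [6, 8] / [7];  Q = [1, 3, 6] / [2, 4] / [5, 8] / [7]
Final shape: (3, 2, 2, 1).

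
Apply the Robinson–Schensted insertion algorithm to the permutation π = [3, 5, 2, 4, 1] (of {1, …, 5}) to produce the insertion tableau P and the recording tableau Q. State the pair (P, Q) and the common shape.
P = [1, 4] / [2, 5] / [3];  Q = [1, 2] / [3, 4] / [5];  common shape = (2, 2, 1)

Row-insert the values π_1, π_2, … into P one at a time, bumping the leftmost entry strictly greater than the inserted value down to the next row. The recording tableau Q records, in position (i, j), the step at which that cell was added to P.
  Insert 3 (step 1): P = [3];  Q = [1]
  Insert 5 (step 2): P = [3, 5];  Q = [1, 2]
  Insert 2 (step 3): P = [2, 5] / [3];  Q = [1, 2] / [3]
  Insert 4 (step 4): P = [2, 4] / [3, 5];  Q = [1, 2] / [3, 4]
  Insert 1 (step 5): P = [1, 4] / [2, 5] / [3];  Q = [1, 2] / [3, 4] / [5]
Final shape: (2, 2, 1).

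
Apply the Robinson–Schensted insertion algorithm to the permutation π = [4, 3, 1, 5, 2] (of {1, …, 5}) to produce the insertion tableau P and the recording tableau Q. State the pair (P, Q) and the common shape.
P = [1, 2] / [3, 5] / [4];  Q = [1, 4] / [2, 5] / [3];  common shape = (2, 2, 1)

Row-insert the values π_1, π_2, … into P one at a time, bumping the leftmost entry strictly greater than the inserted value down to the next row. The recording tableau Q records, in position (i, j), the step at which that cell was added to P.
  Insert 4 (step 1): P = [4];  Q = [1]
  Insert 3 (step 2): P = [3] / [4];  Q = [1] / [2]
  Insert 1 (step 3): P = [1] / [3] / [4];  Q = [1] / [2] / [3]
  Insert 5 (step 4): P = [1, 5] / [3] / [4];  Q = [1, 4] / [2] / [3]
  Insert 2 (step 5): P = [1, 2] / [3, 5] / [4];  Q = [1, 4] / [2, 5] / [3]
Final shape: (2, 2, 1).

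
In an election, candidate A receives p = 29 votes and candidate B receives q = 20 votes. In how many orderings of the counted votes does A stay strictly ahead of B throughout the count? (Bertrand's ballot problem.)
Strict-lead orderings = 5193831553416

Total orderings of the 49 votes with 29 for A: C(49, 29) = 28277527346376. By the Bertrand ballot formula (Cycle Lemma / reflection principle), the number of orderings in which A is strictly ahead of B throughout is (p − q)/(p + q) · C(p + q, p) = (29 − 20)/(29 + 20) · 28277527346376 = 5193831553416.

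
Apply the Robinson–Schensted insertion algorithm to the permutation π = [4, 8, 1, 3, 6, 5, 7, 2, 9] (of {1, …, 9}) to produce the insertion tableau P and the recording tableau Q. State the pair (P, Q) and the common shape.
P = [1, 2, 5, 7, 9] / [3, 6] / [4] / [8];  Q = [1, 2, 5, 7, 9] / [3, 4] / [6] / [8];  common shape = (5, 2, 1, 1)

Row-insert the values π_1, π_2, … into P one at a time, bumping the leftmost entry strictly greater than the inserted value down to the next row. The recording tableau Q records, in position (i, j), the step at which that cell was added to P.
  Insert 4 (step 1): P = [4];  Q = [1]
  Insert 8 (step 2): P = [4, 8];  Q = [1, 2]
  Insert 1 (step 3): P = [1, 8] / [4];  Q = [1, 2] / [3]
  Insert 3 (step 4): P = [1, 3] / [4, 8];  Q = [1, 2] / [3, 4]
  Insert 6 (step 5): P = [1, 3, 6] / [4, 8];  Q = [1, 2, 5] / [3, 4]
  Insert 5 (step 6): P = [1, 3, 5] / [4, 6] / [8];  Q = [1, 2, 5] / [3, 4] / [6]
  Insert 7 (step 7): P = [1, 3, 5, 7] / [4, 6] / [8];  Q = [1, 2, 5, 7] / [3, 4] / [6]
  Insert 2 (step 8): P = [1, 2, 5, 7] / [3, 6] / [4] / [8];  Q = [1, 2, 5, 7] / [3, 4] / [6] / [8]
  Insert 9 (step 9): P = [1, 2, 5, 7, 9] / [3, 6] / [4] / [8];  Q = [1, 2, 5, 7, 9] / [3, 4] / [6] / [8]
Final shape: (5, 2, 1, 1).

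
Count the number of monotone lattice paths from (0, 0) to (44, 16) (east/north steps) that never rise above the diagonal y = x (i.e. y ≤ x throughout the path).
Number of paths = 96414286661805

By the reflection principle (André's argument), the number of monotone paths to (44, 16) with n ≤ m that never go above y = x is C(60, 44) − C(60, 45) = 149608375854525 − 53194089192720 = 96414286661805.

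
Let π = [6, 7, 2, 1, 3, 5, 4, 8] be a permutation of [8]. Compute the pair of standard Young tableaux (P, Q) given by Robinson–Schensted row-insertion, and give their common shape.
P = [1, 3, 4, 8] / [2, 5] / [6, 7];  Q = [1, 2, 6, 8] / [3, 5] / [4, 7];  common shape = (4, 2, 2)

Row-insert the values π_1, π_2, … into P one at a time, bumping the leftmost entry strictly greater than the inserted value down to the next row. The recording tableau Q records, in position (i, j), the step at which that cell was added to P.
  Insert 6 (step 1): P = [6];  Q = [1]
  Insert 7 (step 2): P = [6, 7];  Q = [1, 2]
  Insert 2 (step 3): P = [2, 7] / [6];  Q = [1, 2] / [3]
  Insert 1 (step 4): P = [1, 7] / [2] / [6];  Q = [1, 2] / [3] / [4]
  Insert 3 (step 5): P = [1, 3] / [2, 7] / [6];  Q = [1, 2] / [3, 5] / [4]
  Insert 5 (step 6): P = [1, 3, 5] / [2, 7] / [6];  Q = [1, 2, 6] / [3, 5] / [4]
  Insert 4 (step 7): P = [1, 3, 4] / [2, 5] / [6, 7];  Q = [1, 2, 6] / [3, 5] / [4, 7]
  Insert 8 (step 8): P = [1, 3, 4, 8] / [2, 5] / [6, 7];  Q = [1, 2, 6, 8] / [3, 5] / [4, 7]
Final shape: (4, 2, 2).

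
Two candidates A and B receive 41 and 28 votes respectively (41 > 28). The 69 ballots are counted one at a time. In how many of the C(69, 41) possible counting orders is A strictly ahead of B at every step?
Strict-lead orderings = 3161051053161657656

Total orderings of the 69 votes with 41 for A: C(69, 41) = 16777886359088798328. By the Bertrand ballot formula (Cycle Lemma / reflection principle), the number of orderings in which A is strictly ahead of B throughout is (p − q)/(p + q) · C(p + q, p) = (41 − 28)/(41 + 28) · 16777886359088798328 = 3161051053161657656.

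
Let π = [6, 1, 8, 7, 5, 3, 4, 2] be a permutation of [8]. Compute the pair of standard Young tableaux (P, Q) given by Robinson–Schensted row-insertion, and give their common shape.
P = [1, 2, 4] / [3, 7] / [5] / [6] / [8];  Q = [1, 3, 7] / [2, 4] / [5] / [6] / [8];  common shape = (3, 2, 1, 1, 1)

Row-insert the values π_1, π_2, … into P one at a time, bumping the leftmost entry strictly greater than the inserted value down to the next row. The recording tableau Q records, in position (i, j), the step at which that cell was added to P.
  Insert 6 (step 1): P = [6];  Q = [1]
  Insert 1 (step 2): P = [1] / [6];  Q = [1] / [2]
  Insert 8 (step 3): P = [1, 8] / [6];  Q = [1, 3] / [2]
  Insert 7 (step 4): P = [1, 7] / [6, 8];  Q = [1, 3] / [2, 4]
  Insert 5 (step 5): P = [1, 5] / [6, 7] / [8];  Q = [1, 3] / [2, 4] / [5]
  Insert 3 (step 6): P = [1, 3] / [5, 7] / [6] / [8];  Q = [1, 3] / [2, 4] / [5] / [6]
  Insert 4 (step 7): P = [1, 3, 4] / [5, 7] / [6] / [8];  Q = [1, 3, 7] / [2, 4] / [5] / [6]
  Insert 2 (step 8): P = [1, 2, 4] / [3, 7] / [5] / [6] / [8];  Q = [1, 3, 7] / [2, 4] / [5] / [6] / [8]
Final shape: (3, 2, 1, 1, 1).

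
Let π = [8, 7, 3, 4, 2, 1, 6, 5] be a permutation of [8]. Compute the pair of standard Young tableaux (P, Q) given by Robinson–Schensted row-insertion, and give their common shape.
P = [1, 4, 5] / [2, 6] / [3] / [7] / [8];  Q = [1, 4, 7] / [2, 8] / [3] / [5] / [6];  common shape = (3, 2, 1, 1, 1)

Row-insert the values π_1, π_2, … into P one at a time, bumping the leftmost entry strictly greater than the inserted value down to the next row. The recording tableau Q records, in position (i, j), the step at which that cell was added to P.
  Insert 8 (step 1): P = [8];  Q = [1]
  Insert 7 (step 2): P = [7] / [8];  Q = [1] / [2]
  Insert 3 (step 3): P = [3] / [7] / [8];  Q = [1] / [2] / [3]
  Insert 4 (step 4): P = [3, 4] / [7] / [8];  Q = [1, 4] / [2] / [3]
  Insert 2 (step 5): P = [2, 4] / [3] / [7] / [8];  Q = [1, 4] / [2] / [3] / [5]
  Insert 1 (step 6): P = [1, 4] / [2] / [3] / [7] / [8];  Q = [1, 4] / [2] / [3] / [5] / [6]
  Insert 6 (step 7): P = [1, 4, 6] / [2] / [3] / [7] / [8];  Q = [1, 4, 7] / [2] / [3] / [5] / [6]
  Insert 5 (step 8): P = [1, 4, 5] / [2, 6] / [3] / [7] / [8];  Q = [1, 4, 7] / [2, 8] / [3] / [5] / [6]
Final shape: (3, 2, 1, 1, 1).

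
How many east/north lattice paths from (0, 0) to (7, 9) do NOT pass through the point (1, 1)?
Number of paths = 5434

Total paths from (0, 0) to (7, 9): C(16, 7) = 11440. Paths through (1, 1): (paths (0, 0) → (1, 1)) × (paths (1, 1) → (7, 9)) = C(2, 1) · C(14, 6) = 2 · 3003 = 6006. Avoidance count = 11440 − 6006 = 5434.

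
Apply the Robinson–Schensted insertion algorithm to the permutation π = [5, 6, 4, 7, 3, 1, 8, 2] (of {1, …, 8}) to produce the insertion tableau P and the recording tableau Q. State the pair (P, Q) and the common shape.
P = [1, 2, 7, 8] / [3, 6] / [4] / [5];  Q = [1, 2, 4, 7] / [3, 8] / [5] / [6];  common shape = (4, 2, 1, 1)

Row-insert the values π_1, π_2, … into P one at a time, bumping the leftmost entry strictly greater than the inserted value down to the next row. The recording tableau Q records, in position (i, j), the step at which that cell was added to P.
  Insert 5 (step 1): P = [5];  Q = [1]
  Insert 6 (step 2): P = [5, 6];  Q = [1, 2]
  Insert 4 (step 3): P = [4, 6] / [5];  Q = [1, 2] / [3]
  Insert 7 (step 4): P = [4, 6, 7] / [5];  Q = [1, 2, 4] / [3]
  Insert 3 (step 5): P = [3, 6, 7] / [4] / [5];  Q = [1, 2, 4] / [3] / [5]
  Insert 1 (step 6): P = [1, 6, 7] / [3] / [4] / [5];  Q = [1, 2, 4] / [3] / [5] / [6]
  Insert 8 (step 7): P = [1, 6, 7, 8] / [3] / [4] / [5];  Q = [1, 2, 4, 7] / [3] / [5] / [6]
  Insert 2 (step 8): P = [1, 2, 7, 8] / [3, 6] / [4] / [5];  Q = [1, 2, 4, 7] / [3, 8] / [5] / [6]
Final shape: (4, 2, 1, 1).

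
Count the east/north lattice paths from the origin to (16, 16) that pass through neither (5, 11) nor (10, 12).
Number of paths = 451708986

Inclusion–exclusion. Total paths: C(32, 16) = 601080390. Through P₁: C(16, 5)·C(16, 11) = 19079424. Through P₂: C(22, 10)·C(10, 6) = 135795660. Since P₁ is strictly southwest of P₂, a monotone path through both must visit P₁ then P₂; paths through both = C(16, 5)·C(6, 5)·C(10, 6) = 5503680. Avoid both = 601080390 − 19079424 − 135795660 + 5503680 = 451708986.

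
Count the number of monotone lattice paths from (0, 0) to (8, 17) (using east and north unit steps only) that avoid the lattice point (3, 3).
Number of paths = 849015

Total paths from (0, 0) to (8, 17): C(25, 8) = 1081575. Paths through (3, 3): (paths (0, 0) → (3, 3)) × (paths (3, 3) → (8, 17)) = C(6, 3) · C(19, 5) = 20 · 11628 = 232560. Avoidance count = 1081575 − 232560 = 849015.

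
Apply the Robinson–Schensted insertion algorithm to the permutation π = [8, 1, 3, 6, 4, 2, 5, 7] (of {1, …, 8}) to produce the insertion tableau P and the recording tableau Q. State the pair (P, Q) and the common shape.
P = [1, 2, 4, 5, 7] / [3] / [6] / [8];  Q = [1, 3, 4, 7, 8] / [2] / [5] / [6];  common shape = (5, 1, 1, 1)

Row-insert the values π_1, π_2, … into P one at a time, bumping the leftmost entry strictly greater than the inserted value down to the next row. The recording tableau Q records, in position (i, j), the step at which that cell was added to P.
  Insert 8 (step 1): P = [8];  Q = [1]
  Insert 1 (step 2): P = [1] / [8];  Q = [1] / [2]
  Insert 3 (step 3): P = [1, 3] / [8];  Q = [1, 3] / [2]
  Insert 6 (step 4): P = [1, 3, 6] / [8];  Q = [1, 3, 4] / [2]
  Insert 4 (step 5): P = [1, 3, 4] / [6] / [8];  Q = [1, 3, 4] / [2] / [5]
  Insert 2 (step 6): P = [1, 2, 4] / [3] / [6] / [8];  Q = [1, 3, 4] / [2] / [5] / [6]
  Insert 5 (step 7): P = [1, 2, 4, 5] / [3] / [6] / [8];  Q = [1, 3, 4, 7] / [2] / [5] / [6]
  Insert 7 (step 8): P = [1, 2, 4, 5, 7] / [3] / [6] / [8];  Q = [1, 3, 4, 7, 8] / [2] / [5] / [6]
Final shape: (5, 1, 1, 1).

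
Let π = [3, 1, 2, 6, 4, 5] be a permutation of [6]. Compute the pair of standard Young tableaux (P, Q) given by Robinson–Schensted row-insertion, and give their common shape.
P = [1, 2, 4, 5] / [3, 6];  Q = [1, 3, 4, 6] / [2, 5];  common shape = (4, 2)

Row-insert the values π_1, π_2, … into P one at a time, bumping the leftmost entry strictly greater than the inserted value down to the next row. The recording tableau Q records, in position (i, j), the step at which that cell was added to P.
  Insert 3 (step 1): P = [3];  Q = [1]
  Insert 1 (step 2): P = [1] / [3];  Q = [1] / [2]
  Insert 2 (step 3): P = [1, 2] / [3];  Q = [1, 3] / [2]
  Insert 6 (step 4): P = [1, 2, 6] / [3];  Q = [1, 3, 4] / [2]
  Insert 4 (step 5): P = [1, 2, 4] / [3, 6];  Q = [1, 3, 4] / [2, 5]
  Insert 5 (step 6): P = [1, 2, 4, 5] / [3, 6];  Q = [1, 3, 4, 6] / [2, 5]
Final shape: (4, 2).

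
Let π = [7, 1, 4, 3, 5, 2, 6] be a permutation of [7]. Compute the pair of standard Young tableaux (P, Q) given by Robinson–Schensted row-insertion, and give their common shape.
P = [1, 2, 5, 6] / [3] / [4] / [7];  Q = [1, 3, 5, 7] / [2] / [4] / [6];  common shape = (4, 1, 1, 1)

Row-insert the values π_1, π_2, … into P one at a time, bumping the leftmost entry strictly greater than the inserted value down to the next row. The recording tableau Q records, in position (i, j), the step at which that cell was added to P.
  Insert 7 (step 1): P = [7];  Q = [1]
  Insert 1 (step 2): P = [1] / [7];  Q = [1] / [2]
  Insert 4 (step 3): P = [1, 4] / [7];  Q = [1, 3] / [2]
  Insert 3 (step 4): P = [1, 3] / [4] / [7];  Q = [1, 3] / [2] / [4]
  Insert 5 (step 5): P = [1, 3, 5] / [4] / [7];  Q = [1, 3, 5] / [2] / [4]
  Insert 2 (step 6): P = [1, 2, 5] / [3] / [4] / [7];  Q = [1, 3, 5] / [2] / [4] / [6]
  Insert 6 (step 7): P = [1, 2, 5, 6] / [3] / [4] / [7];  Q = [1, 3, 5, 7] / [2] / [4] / [6]
Final shape: (4, 1, 1, 1).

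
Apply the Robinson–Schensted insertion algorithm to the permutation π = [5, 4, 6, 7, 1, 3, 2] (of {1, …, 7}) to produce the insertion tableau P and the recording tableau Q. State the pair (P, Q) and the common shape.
P = [1, 2, 7] / [3, 6] / [4] / [5];  Q = [1, 3, 4] / [2, 6] / [5] / [7];  common shape = (3, 2, 1, 1)

Row-insert the values π_1, π_2, … into P one at a time, bumping the leftmost entry strictly greater than the inserted value down to the next row. The recording tableau Q records, in position (i, j), the step at which that cell was added to P.
  Insert 5 (step 1): P = [5];  Q = [1]
  Insert 4 (step 2): P = [4] / [5];  Q = [1] / [2]
  Insert 6 (step 3): P = [4, 6] / [5];  Q = [1, 3] / [2]
  Insert 7 (step 4): P = [4, 6, 7] / [5];  Q = [1, 3, 4] / [2]
  Insert 1 (step 5): P = [1, 6, 7] / [4] / [5];  Q = [1, 3, 4] / [2] / [5]
  Insert 3 (step 6): P = [1, 3, 7] / [4, 6] / [5];  Q = [1, 3, 4] / [2, 6] / [5]
  Insert 2 (step 7): P = [1, 2, 7] / [3, 6] / [4] / [5];  Q = [1, 3, 4] / [2, 6] / [5] / [7]
Final shape: (3, 2, 1, 1).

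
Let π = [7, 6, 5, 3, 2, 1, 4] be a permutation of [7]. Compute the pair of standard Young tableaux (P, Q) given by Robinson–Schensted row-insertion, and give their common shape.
P = [1, 4] / [2] / [3] / [5] / [6] / [7];  Q = [1, 7] / [2] / [3] / [4] / [5] / [6];  common shape = (2, 1, 1, 1, 1, 1)

Row-insert the values π_1, π_2, … into P one at a time, bumping the leftmost entry strictly greater than the inserted value down to the next row. The recording tableau Q records, in position (i, j), the step at which that cell was added to P.
  Insert 7 (step 1): P = [7];  Q = [1]
  Insert 6 (step 2): P = [6] / [7];  Q = [1] / [2]
  Insert 5 (step 3): P = [5] / [6] / [7];  Q = [1] / [2] / [3]
  Insert 3 (step 4): P = [3] / [5] / [6] / [7];  Q = [1] / [2] / [3] / [4]
  Insert 2 (step 5): P = [2] / [3] / [5] / [6] / [7];  Q = [1] / [2] / [3] / [4] / [5]
  Insert 1 (step 6): P = [1] / [2] / [3] / [5] / [6] / [7];  Q = [1] / [2] / [3] / [4] / [5] / [6]
  Insert 4 (step 7): P = [1, 4] / [2] / [3] / [5] / [6] / [7];  Q = [1, 7] / [2] / [3] / [4] / [5] / [6]
Final shape: (2, 1, 1, 1, 1, 1).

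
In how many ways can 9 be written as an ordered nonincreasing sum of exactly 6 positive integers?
p(9, 6 parts) = 3

Partitions of n into exactly k parts ↔ partitions of n − k into at most k parts (subtract 1 from each part). For n = 9, k = 6, the partitions are: 4+1+1+1+1+1, 3+2+1+1+1+1, 2+2+2+1+1+1. Count = 3.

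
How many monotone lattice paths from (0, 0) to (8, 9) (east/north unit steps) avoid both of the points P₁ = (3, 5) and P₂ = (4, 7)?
Number of paths = 14824

Inclusion–exclusion. Total paths: C(17, 8) = 24310. Through P₁: C(8, 3)·C(9, 5) = 7056. Through P₂: C(11, 4)·C(6, 4) = 4950. Since P₁ is strictly southwest of P₂, a monotone path through both must visit P₁ then P₂; paths through both = C(8, 3)·C(3, 1)·C(6, 4) = 2520. Avoid both = 24310 − 7056 − 4950 + 2520 = 14824.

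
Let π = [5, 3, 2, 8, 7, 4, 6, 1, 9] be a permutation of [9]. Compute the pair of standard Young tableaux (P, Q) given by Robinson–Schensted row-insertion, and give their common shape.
P = [1, 4, 6, 9] / [2, 7] / [3, 8] / [5];  Q = [1, 4, 7, 9] / [2, 5] / [3, 6] / [8];  common shape = (4, 2, 2, 1)

Row-insert the values π_1, π_2, … into P one at a time, bumping the leftmost entry strictly greater than the inserted value down to the next row. The recording tableau Q records, in position (i, j), the step at which that cell was added to P.
  Insert 5 (step 1): P = [5];  Q = [1]
  Insert 3 (step 2): P = [3] / [5];  Q = [1] / [2]
  Insert 2 (step 3): P = [2] / [3] / [5];  Q = [1] / [2] / [3]
  Insert 8 (step 4): P = [2, 8] / [3] / [5];  Q = [1, 4] / [2] / [3]
  Insert 7 (step 5): P = [2, 7] / [3, 8] / [5];  Q = [1, 4] / [2, 5] / [3]
  Insert 4 (step 6): P = [2, 4] / [3, 7] / [5, 8];  Q = [1, 4] / [2, 5] / [3, 6]
  Insert 6 (step 7): P = [2, 4, 6] / [3, 7] / [5, 8];  Q = [1, 4, 7] / [2, 5] / [3, 6]
  Insert 1 (step 8): P = [1, 4, 6] / [2, 7] / [3, 8] / [5];  Q = [1, 4, 7] / [2, 5] / [3, 6] / [8]
  Insert 9 (step 9): P = [1, 4, 6, 9] / [2, 7] / [3, 8] / [5];  Q = [1, 4, 7, 9] / [2, 5] / [3, 6] / [8]
Final shape: (4, 2, 2, 1).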